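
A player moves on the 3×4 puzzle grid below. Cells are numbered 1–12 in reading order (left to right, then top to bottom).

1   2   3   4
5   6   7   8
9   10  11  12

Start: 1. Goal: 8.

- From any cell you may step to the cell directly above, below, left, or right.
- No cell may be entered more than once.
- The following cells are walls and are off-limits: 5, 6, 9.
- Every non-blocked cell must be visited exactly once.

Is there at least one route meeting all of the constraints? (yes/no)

no

Cell 10 has only one open neighbour but is neither the start nor the goal, so a Hamiltonian route would have to both enter and leave it through the same neighbour — impossible without revisiting.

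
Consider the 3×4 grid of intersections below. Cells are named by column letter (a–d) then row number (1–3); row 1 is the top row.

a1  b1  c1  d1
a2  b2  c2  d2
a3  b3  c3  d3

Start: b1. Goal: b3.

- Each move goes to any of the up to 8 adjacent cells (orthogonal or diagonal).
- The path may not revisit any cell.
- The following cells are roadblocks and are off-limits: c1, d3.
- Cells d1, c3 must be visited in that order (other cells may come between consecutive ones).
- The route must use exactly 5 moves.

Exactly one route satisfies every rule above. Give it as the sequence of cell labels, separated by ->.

b1 -> c2 -> d1 -> d2 -> c3 -> b3

The waypoints must appear in the order d1, c3, with no cell reused.
Route from b1: down-right to c2, up-right to d1, down to d2, down-left to c3, left to b3 — 5 moves in all.
Check: order respected (d1 at step 2, c3 at step 4); 5 moves as required.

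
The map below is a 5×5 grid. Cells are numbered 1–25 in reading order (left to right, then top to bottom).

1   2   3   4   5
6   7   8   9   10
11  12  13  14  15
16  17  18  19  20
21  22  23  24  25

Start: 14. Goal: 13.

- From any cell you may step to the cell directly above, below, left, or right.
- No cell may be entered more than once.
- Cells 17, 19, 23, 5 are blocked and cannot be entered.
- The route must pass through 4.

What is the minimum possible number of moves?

Any route passes through 4 somewhere between 14 and 13. Summing Manhattan distances along the two legs (14 → 4 → 13) gives a lower bound of 2 + 3 = 5 moves.
A route of 5 moves achieves this: 14 → 9 → 4 → 3 → 8 → 13.
Since 5 matches the lower bound, it is optimal.

5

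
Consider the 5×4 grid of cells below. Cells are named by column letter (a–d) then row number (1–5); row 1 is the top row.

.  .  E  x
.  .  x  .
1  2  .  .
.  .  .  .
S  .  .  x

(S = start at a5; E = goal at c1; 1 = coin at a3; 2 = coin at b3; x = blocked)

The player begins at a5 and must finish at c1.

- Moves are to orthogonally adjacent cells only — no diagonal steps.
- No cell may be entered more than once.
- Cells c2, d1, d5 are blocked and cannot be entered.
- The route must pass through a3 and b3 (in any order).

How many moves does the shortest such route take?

Any route passes through a3 and b3 in some order between a5 and c1. Summing Manhattan distances along each leg and taking the cheapest ordering (a5 → a3 → b3 → c1) gives a lower bound of 2 + 1 + 3 = 6 moves.
A route of 6 moves achieves this: a5 → a4 → a3 → b3 → b2 → b1 → c1.
Since 6 matches the lower bound, it is optimal.

6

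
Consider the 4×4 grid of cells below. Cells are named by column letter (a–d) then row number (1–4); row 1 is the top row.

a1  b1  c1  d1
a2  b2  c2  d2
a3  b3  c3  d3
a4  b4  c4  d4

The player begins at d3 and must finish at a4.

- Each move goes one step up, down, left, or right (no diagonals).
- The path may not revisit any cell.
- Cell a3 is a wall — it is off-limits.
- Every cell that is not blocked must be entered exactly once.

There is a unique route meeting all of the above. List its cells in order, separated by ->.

Need to visit all 15 open cells exactly once, starting at d3 and ending at a4.
Route from d3: down 1 to d4, left 1 to c4, up 2 to c2, right 1 to d2, up 1 to d1, left 3 to a1, down 1 to a2, right 1 to b2, down 2 to b4, left 1 to a4 — 14 moves in all.
Check: all 15 open cells covered.

d3 -> d4 -> c4 -> c3 -> c2 -> d2 -> d1 -> c1 -> b1 -> a1 -> a2 -> b2 -> b3 -> b4 -> a4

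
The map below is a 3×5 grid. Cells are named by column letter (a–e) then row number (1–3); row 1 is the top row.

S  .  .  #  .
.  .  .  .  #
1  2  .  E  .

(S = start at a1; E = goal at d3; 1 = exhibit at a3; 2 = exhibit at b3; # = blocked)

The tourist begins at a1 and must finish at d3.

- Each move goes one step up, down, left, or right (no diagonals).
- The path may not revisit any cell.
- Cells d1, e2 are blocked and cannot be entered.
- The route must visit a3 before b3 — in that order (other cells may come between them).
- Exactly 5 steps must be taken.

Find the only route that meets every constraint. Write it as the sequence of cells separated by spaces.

The waypoints must appear in the order a3, b3, with no cell reused.
Route from a1: down 2 to a3, right 3 to d3 — 5 moves in all.
Check: order respected (1 at step 2, 2 at step 3); 5 moves as required.

a1 a2 a3 b3 c3 d3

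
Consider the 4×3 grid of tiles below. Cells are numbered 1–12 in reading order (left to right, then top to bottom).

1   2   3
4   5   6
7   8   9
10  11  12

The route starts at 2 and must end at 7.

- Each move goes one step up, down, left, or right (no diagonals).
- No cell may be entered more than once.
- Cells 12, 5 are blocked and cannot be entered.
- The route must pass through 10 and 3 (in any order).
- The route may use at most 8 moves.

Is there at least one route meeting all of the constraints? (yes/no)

yes

One route that works: 2 → 3 → 6 → 9 → 8 → 11 → 10 → 7.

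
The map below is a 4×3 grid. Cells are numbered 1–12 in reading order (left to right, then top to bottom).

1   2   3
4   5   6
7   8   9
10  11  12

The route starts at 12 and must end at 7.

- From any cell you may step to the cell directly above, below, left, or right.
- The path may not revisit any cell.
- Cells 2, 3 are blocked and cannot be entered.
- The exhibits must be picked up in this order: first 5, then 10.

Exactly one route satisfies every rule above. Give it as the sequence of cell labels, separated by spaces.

The waypoints must appear in the order 5, 10, with no cell reused.
Route from 12: 2× up (reaching 6), left to 5, 2× down (reaching 11), left to 10, up to 7 — 7 moves in all.
Check: order respected (5 at step 3, 10 at step 6).

12 9 6 5 8 11 10 7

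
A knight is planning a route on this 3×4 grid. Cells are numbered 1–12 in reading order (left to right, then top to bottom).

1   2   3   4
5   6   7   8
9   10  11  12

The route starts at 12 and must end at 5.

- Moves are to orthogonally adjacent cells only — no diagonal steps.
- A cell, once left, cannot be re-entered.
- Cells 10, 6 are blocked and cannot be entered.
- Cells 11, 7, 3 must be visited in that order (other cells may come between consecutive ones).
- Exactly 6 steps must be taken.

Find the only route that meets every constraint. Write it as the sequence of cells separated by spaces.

12 11 7 3 2 1 5

The waypoints must appear in the order 11, 7, 3, with no cell reused.
Route from 12: left to 11, 2× up (reaching 3), 2× left (reaching 1), down to 5 — 6 moves in all.
Check: order respected (11 at step 1, 7 at step 2, 3 at step 3); 6 moves as required.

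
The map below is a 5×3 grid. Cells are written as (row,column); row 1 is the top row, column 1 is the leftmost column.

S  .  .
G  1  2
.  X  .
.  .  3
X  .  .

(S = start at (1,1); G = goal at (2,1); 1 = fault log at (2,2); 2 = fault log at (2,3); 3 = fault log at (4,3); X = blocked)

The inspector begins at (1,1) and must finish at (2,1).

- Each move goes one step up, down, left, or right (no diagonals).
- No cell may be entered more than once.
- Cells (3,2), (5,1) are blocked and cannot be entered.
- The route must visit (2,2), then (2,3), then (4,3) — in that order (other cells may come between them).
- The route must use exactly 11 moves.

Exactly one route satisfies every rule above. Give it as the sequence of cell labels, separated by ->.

The waypoints must appear in the order (2,2), (2,3), (4,3), with no cell reused.
Route from (1,1): right 1 to (1,2), down 1 to (2,2), right 1 to (2,3), down 3 to (5,3), left 1 to (5,2), up 1 to (4,2), left 1 to (4,1), up 2 to (2,1) — 11 moves in all.
Check: order respected (1 at step 2, 2 at step 3, 3 at step 5); 11 moves as required.

(1,1) -> (1,2) -> (2,2) -> (2,3) -> (3,3) -> (4,3) -> (5,3) -> (5,2) -> (4,2) -> (4,1) -> (3,1) -> (2,1)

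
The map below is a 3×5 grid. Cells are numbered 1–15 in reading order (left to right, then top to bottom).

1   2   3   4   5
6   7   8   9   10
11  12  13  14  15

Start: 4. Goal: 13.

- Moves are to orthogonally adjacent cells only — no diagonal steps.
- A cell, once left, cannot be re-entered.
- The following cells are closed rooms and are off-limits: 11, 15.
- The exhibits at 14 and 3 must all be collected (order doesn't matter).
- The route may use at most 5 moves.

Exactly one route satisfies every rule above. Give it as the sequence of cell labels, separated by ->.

The budget equals the shortest possible length, so every move has to be on a shortest route through the required cells.
Route from 4: left 1 to 3, down 1 to 8, right 1 to 9, down 1 to 14, left 1 to 13 — 5 moves in all.
Check: all required cells visited; 5 ≤ 5 moves.

4 -> 3 -> 8 -> 9 -> 14 -> 13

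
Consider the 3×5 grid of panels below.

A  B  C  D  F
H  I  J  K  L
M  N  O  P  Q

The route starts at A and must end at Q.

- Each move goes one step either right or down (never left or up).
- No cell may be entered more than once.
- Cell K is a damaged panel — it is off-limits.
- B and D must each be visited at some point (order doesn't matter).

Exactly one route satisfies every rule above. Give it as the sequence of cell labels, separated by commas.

Moves only go right or down, so the column and row indices never decrease.
Route from A: right 4 to F, down 2 to Q — 6 moves in all.
Check: all required cells visited.

A, B, C, D, F, L, Q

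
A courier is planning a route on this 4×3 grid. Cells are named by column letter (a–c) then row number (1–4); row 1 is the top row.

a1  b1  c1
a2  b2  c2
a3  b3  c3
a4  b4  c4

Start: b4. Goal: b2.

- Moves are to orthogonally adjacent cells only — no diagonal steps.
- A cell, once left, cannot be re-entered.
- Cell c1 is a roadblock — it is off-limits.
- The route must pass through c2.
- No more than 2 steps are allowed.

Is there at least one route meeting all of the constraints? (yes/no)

no

Even ignoring the no-revisit rule, getting from b4 to b2 via c2 needs at least 3 + 1 = 4 moves (Manhattan distance per leg), which exceeds the 2-move limit.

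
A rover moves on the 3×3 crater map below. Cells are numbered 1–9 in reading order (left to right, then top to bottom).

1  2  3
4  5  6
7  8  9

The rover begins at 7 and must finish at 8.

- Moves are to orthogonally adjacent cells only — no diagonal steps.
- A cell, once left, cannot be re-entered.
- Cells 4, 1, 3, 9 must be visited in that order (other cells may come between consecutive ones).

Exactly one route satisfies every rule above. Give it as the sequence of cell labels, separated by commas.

7, 4, 1, 2, 3, 6, 9, 8

The waypoints must appear in the order 4, 1, 3, 9, with no cell reused.
Route from 7: up 2 to 1, right 2 to 3, down 2 to 9, left 1 to 8 — 7 moves in all.
Check: order respected (4 at step 1, 1 at step 2, 3 at step 4, 9 at step 6).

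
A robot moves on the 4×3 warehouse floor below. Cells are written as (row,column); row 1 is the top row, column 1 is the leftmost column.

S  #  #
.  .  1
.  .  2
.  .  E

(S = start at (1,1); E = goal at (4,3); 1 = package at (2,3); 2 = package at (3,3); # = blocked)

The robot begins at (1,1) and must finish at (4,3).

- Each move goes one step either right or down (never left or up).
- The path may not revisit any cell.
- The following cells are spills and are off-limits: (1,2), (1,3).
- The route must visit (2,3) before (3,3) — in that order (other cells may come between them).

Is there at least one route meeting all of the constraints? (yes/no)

One route that works: (1,1) → (2,1) → (2,2) → (2,3) → (3,3) → (4,3).

yes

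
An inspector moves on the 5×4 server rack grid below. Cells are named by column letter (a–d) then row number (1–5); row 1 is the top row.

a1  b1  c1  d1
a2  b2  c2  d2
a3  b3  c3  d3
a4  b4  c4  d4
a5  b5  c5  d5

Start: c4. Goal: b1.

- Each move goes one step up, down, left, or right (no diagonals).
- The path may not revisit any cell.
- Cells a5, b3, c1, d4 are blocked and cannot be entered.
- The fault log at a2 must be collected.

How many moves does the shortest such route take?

Any route passes through a2 somewhere between c4 and b1. Summing Manhattan distances along the two legs (c4 → a2 → b1) gives a lower bound of 4 + 2 = 6 moves.
A route of 6 moves achieves this: c4 → c3 → c2 → b2 → a2 → a1 → b1.
Since 6 matches the lower bound, it is optimal.

6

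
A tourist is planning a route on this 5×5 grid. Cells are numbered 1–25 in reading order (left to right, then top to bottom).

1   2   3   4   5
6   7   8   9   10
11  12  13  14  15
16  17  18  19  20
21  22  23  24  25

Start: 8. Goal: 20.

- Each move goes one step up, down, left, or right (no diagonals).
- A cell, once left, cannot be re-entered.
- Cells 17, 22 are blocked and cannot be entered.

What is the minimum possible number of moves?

The Manhattan distance from 8 to 20 is |2−4| + |3−5| = 4, so at least 4 moves are needed.
A route of 4 moves achieves this: 8 → 13 → 18 → 19 → 20.
Since 4 matches the lower bound, it is optimal.

4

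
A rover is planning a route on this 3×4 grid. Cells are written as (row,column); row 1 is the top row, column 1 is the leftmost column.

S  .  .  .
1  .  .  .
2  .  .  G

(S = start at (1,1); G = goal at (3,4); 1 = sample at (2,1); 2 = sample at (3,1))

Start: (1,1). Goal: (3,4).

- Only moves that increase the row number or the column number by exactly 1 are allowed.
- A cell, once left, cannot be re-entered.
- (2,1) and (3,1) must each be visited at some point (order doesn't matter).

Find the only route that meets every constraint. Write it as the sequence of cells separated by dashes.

(1,1) - (2,1) - (3,1) - (3,2) - (3,3) - (3,4)

Moves only go right or down, so the column and row indices never decrease.
Route from (1,1): down 2 to (3,1), right 3 to (3,4) — 5 moves in all.
Check: all required cells visited.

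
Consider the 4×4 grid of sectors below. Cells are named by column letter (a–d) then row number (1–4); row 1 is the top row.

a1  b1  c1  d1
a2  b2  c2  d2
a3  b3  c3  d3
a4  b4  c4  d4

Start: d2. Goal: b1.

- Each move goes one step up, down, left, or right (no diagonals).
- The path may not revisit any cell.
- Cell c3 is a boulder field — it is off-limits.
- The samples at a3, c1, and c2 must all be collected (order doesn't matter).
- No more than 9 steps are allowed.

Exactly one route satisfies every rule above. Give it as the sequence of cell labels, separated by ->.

The budget equals the shortest possible length, so every move has to be on a shortest route through the required cells.
Route from d2: up to d1, left to c1, down to c2, left to b2, down to b3, left to a3, 2× up (reaching a1), right to b1 — 9 moves in all.
Check: all required cells visited; 9 ≤ 9 moves.

d2 -> d1 -> c1 -> c2 -> b2 -> b3 -> a3 -> a2 -> a1 -> b1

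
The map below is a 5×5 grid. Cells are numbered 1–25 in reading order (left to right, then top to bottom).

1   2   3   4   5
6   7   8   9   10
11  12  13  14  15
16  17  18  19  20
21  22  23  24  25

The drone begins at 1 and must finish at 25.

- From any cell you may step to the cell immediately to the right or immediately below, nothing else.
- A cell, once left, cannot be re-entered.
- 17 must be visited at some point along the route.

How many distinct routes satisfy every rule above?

A right/down-only route from 1 to 25 makes exactly 4 down-moves and 4 right-moves in some order.
With no other constraints that would be C(8,4) = 70 routes.
Split at 17 and multiply the segment counts: 1→17: 4; 17→25: 4; product = 16.
That gives 16 routes.

16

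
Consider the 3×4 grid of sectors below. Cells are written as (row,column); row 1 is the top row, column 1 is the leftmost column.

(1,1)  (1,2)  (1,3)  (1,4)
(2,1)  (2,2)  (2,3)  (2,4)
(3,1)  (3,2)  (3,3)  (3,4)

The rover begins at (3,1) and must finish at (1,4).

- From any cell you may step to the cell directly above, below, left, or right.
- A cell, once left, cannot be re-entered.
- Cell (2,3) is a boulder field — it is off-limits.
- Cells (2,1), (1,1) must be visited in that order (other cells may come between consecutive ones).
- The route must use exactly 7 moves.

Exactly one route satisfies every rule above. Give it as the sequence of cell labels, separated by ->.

(3,1) -> (3,2) -> (2,2) -> (2,1) -> (1,1) -> (1,2) -> (1,3) -> (1,4)

The waypoints must appear in the order (2,1), (1,1), with no cell reused.
Route from (3,1): right to (3,2), up to (2,2), left to (2,1), up to (1,1), 3× right (reaching (1,4)) — 7 moves in all.
Check: order respected ((2,1) at step 3, (1,1) at step 4); 7 moves as required.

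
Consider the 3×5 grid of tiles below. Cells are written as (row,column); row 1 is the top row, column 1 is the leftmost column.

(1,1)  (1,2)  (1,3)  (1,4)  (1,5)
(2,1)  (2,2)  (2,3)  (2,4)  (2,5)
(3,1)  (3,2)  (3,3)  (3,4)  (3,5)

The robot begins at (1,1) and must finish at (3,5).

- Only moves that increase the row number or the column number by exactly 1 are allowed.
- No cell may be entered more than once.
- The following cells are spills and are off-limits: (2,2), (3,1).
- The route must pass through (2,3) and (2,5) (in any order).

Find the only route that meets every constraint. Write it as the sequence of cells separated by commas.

(1,1), (1,2), (1,3), (2,3), (2,4), (2,5), (3,5)

Moves only go right or down, so the column and row indices never decrease.
Route from (1,1): 2× right (reaching (1,3)), down to (2,3), 2× right (reaching (2,5)), down to (3,5) — 6 moves in all.
Check: all required cells visited.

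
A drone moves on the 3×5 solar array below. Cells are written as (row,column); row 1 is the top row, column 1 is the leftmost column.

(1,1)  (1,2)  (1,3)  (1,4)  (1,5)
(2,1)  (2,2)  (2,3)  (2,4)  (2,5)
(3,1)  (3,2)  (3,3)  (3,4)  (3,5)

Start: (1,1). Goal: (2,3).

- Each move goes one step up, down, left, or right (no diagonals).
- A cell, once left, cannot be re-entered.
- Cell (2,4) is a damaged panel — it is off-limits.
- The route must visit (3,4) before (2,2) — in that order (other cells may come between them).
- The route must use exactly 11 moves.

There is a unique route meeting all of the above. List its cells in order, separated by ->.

The waypoints must appear in the order (3,4), (2,2), with no cell reused.
Route from (1,1): right 4 to (1,5), down 2 to (3,5), left 3 to (3,2), up 1 to (2,2), right 1 to (2,3) — 11 moves in all.
Check: order respected ((3,4) at step 7, (2,2) at step 10); 11 moves as required.

(1,1) -> (1,2) -> (1,3) -> (1,4) -> (1,5) -> (2,5) -> (3,5) -> (3,4) -> (3,3) -> (3,2) -> (2,2) -> (2,3)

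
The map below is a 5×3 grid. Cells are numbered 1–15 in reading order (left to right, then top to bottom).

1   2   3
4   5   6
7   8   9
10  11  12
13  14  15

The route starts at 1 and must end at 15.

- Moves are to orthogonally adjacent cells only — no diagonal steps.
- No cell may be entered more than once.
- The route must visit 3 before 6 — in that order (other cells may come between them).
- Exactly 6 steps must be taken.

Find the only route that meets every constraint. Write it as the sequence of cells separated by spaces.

1 2 3 6 9 12 15

The waypoints must appear in the order 3, 6, with no cell reused.
Route from 1: right 2 to 3, down 4 to 15 — 6 moves in all.
Check: order respected (3 at step 2, 6 at step 3); 6 moves as required.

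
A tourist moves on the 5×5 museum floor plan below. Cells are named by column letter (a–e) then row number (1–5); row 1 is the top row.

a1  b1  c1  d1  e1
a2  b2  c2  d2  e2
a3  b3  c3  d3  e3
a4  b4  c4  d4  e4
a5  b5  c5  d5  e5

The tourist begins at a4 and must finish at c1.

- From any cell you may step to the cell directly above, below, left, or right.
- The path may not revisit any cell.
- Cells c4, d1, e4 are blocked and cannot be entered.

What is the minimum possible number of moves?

5

The Manhattan distance from a4 to c1 is |4−1| + |1−3| = 5, so at least 5 moves are needed.
A route of 5 moves achieves this: a4 → a3 → a2 → a1 → b1 → c1.
Since 5 matches the lower bound, it is optimal.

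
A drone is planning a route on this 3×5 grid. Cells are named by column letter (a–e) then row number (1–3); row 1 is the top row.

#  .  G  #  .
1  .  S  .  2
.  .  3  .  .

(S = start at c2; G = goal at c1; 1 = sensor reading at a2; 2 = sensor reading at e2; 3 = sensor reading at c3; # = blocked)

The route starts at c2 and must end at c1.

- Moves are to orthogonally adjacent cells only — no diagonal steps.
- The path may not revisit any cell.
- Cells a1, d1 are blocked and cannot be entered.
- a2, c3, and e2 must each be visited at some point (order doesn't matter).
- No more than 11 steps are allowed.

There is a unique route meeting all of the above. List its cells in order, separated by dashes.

c2 - d2 - e2 - e3 - d3 - c3 - b3 - a3 - a2 - b2 - b1 - c1

The budget equals the shortest possible length, so every move has to be on a shortest route through the required cells.
Route from c2: right 2 to e2, down 1 to e3, left 4 to a3, up 1 to a2, right 1 to b2, up 1 to b1, right 1 to c1 — 11 moves in all.
Check: all required cells visited; 11 ≤ 11 moves.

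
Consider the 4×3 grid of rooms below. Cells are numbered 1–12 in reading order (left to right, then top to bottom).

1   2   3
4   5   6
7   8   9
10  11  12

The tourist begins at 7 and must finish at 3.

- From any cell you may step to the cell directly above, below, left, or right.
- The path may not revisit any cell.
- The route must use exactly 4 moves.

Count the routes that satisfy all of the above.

Need simple routes of exactly 4 moves from 7 to 3 (Manhattan distance 4, so 0 moves are spent on a detour and 0 undoing it).
Enumerating: 7 4 1 2 3 | 7 4 5 2 3 | 7 4 5 6 3 | 7 8 5 2 3 | 7 8 5 6 3 | 7 8 9 6 3.
That gives 6 routes.

6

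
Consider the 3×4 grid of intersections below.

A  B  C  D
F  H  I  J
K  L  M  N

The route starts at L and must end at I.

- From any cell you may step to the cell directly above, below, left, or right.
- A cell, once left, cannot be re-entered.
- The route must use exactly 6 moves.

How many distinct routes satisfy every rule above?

Need simple routes of exactly 6 moves from L to I (Manhattan distance 2, so 2 moves are spent on a detour and 2 undoing it).
Enumerating: L H B C D J I | L H F A B C I | L K F A B H I | L K F A B C I | L K F H B C I | L M N J D C I.
That gives 6 routes.

6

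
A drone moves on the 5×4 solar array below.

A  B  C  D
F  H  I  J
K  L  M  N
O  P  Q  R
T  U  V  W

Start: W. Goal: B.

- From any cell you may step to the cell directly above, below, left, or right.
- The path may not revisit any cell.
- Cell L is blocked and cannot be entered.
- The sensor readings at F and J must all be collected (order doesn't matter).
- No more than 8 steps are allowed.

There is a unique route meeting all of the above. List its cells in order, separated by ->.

W -> R -> N -> J -> I -> H -> F -> A -> B

The 8-move cap with required stops at F, J leaves no slack for detours.
Route from W: up 3 to J, left 3 to F, up 1 to A, right 1 to B — 8 moves in all.
Check: all required cells visited; 8 ≤ 8 moves.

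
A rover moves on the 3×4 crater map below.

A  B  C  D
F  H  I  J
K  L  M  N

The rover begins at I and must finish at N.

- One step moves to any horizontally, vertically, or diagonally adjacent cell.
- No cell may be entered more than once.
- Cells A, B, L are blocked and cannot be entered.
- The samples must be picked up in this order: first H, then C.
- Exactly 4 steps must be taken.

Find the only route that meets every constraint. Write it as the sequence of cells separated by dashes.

The waypoints must appear in the order H, C, with no cell reused.
Route from I: left to H, up-right to C, down-right to J, down to N — 4 moves in all.
Check: order respected (H at step 1, C at step 2); 4 moves as required.

I - H - C - J - N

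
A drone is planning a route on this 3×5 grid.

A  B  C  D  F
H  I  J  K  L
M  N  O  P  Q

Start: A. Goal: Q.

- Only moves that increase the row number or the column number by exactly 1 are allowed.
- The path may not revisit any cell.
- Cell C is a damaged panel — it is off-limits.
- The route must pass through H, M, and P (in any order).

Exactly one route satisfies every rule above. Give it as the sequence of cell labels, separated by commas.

Moves only go right or down, so the column and row indices never decrease.
Route from A: down 2 to M, right 4 to Q — 6 moves in all.
Check: all required cells visited.

A, H, M, N, O, P, Q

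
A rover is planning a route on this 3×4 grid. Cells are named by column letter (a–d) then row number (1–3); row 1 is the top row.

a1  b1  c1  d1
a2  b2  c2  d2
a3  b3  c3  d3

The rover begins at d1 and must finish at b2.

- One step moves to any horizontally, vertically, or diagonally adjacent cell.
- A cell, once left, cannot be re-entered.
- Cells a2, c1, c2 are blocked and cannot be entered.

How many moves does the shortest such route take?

With diagonal moves allowed, the Chebyshev distance max(|Δrow|,|Δcol|) from d1 to b2 is 2, so at least 2 moves are needed.
That bound ignores the blocked cells. Measuring each leg by the fewest moves that actually steer around them (d1→b2: 3) raises the lower bound to 3.
A route of 3 moves exists: d1 → d2 → c3 → b2.
Since 3 matches that lower bound, it is optimal.

3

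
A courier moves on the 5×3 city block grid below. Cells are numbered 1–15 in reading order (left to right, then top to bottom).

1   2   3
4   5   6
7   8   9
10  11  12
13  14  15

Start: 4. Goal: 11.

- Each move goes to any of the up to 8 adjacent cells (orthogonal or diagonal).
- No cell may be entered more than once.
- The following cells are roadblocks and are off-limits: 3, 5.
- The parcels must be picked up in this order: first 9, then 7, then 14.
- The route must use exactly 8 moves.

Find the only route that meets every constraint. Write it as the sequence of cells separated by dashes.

The waypoints must appear in the order 9, 7, 14, with no cell reused.
Route from 4: up-right 1 to 2, down-right 1 to 6, down 1 to 9, left 2 to 7, down 1 to 10, down-right 1 to 14, up 1 to 11 — 8 moves in all.
Check: order respected (9 at step 3, 7 at step 5, 14 at step 7); 8 moves as required.

4 - 2 - 6 - 9 - 8 - 7 - 10 - 14 - 11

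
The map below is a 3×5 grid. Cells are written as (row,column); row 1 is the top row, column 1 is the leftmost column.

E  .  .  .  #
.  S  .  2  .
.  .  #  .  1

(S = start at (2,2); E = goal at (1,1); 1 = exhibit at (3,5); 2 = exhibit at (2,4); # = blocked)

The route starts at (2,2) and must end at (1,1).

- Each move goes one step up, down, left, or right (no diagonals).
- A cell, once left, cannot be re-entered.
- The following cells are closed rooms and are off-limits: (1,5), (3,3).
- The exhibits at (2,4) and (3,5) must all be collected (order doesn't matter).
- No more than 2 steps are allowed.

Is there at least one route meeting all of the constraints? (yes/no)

no

Even ignoring the no-revisit rule, getting from (2,2) to (1,1), taking the cheapest ordering (2,2) → (3,5) → (2,4) → (1,1) needs at least 4 + 2 + 4 = 10 moves (Manhattan distance per leg), which exceeds the 2-move limit.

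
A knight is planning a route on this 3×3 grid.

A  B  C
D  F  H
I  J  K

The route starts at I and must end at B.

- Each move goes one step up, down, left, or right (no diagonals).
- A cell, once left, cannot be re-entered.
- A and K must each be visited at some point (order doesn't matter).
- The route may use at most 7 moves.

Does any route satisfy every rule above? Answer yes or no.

One route that works: I → J → K → H → F → D → A → B.

yes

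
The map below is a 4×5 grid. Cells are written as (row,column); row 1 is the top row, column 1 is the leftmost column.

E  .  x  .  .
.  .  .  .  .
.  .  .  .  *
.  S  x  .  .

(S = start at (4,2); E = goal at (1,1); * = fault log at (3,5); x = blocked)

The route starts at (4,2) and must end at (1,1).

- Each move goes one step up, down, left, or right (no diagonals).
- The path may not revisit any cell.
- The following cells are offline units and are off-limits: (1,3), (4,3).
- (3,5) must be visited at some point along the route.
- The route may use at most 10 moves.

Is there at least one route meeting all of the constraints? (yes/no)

One route that works: (4,2) → (3,2) → (3,3) → (3,4) → (3,5) → (2,5) → (2,4) → (2,3) → (2,2) → (1,2) → (1,1).

yes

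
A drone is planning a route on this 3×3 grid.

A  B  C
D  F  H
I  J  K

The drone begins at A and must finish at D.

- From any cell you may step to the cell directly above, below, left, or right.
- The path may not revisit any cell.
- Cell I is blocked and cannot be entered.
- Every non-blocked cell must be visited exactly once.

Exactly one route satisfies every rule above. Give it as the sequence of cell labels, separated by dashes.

A - B - C - H - K - J - F - D

Need to visit all 8 open cells exactly once, starting at A and ending at D.
Cell J has only two open neighbours (F and K), so the path must pass straight through it: one of those is the cell it's entered from and the other is where it exits.
Route from A: right 2 to C, down 2 to K, left 1 to J, up 1 to F, left 1 to D — 7 moves in all.
Check: all 8 open cells covered.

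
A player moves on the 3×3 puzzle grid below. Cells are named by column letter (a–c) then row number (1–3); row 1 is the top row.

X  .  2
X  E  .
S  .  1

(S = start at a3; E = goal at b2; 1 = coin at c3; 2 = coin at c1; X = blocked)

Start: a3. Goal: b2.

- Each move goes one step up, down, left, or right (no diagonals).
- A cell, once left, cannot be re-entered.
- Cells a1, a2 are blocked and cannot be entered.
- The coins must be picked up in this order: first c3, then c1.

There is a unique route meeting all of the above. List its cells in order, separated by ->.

a3 -> b3 -> c3 -> c2 -> c1 -> b1 -> b2

The waypoints must appear in the order c3, c1, with no cell reused.
Route from a3: 2× right (reaching c3), 2× up (reaching c1), left to b1, down to b2 — 6 moves in all.
Check: order respected (1 at step 2, 2 at step 4).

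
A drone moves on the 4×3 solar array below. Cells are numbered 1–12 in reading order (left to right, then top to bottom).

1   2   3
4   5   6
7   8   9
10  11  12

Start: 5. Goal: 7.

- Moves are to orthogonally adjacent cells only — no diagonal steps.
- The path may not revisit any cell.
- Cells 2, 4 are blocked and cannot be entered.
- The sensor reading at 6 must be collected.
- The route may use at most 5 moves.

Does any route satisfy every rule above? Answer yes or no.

One route that works: 5 → 6 → 9 → 8 → 7.

yes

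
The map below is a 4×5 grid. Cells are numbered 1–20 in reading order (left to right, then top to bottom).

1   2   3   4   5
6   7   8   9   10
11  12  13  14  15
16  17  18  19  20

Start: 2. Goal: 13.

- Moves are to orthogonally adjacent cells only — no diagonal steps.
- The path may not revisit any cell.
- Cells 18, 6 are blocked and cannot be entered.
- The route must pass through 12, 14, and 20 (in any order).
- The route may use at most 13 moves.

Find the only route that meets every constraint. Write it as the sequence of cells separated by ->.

2 -> 3 -> 4 -> 5 -> 10 -> 15 -> 20 -> 19 -> 14 -> 9 -> 8 -> 7 -> 12 -> 13

Any route must reach 12, 14, and 20 and still end at 13 within 13 moves, so the order of the required stops is forced.
Route from 2: 3× right (reaching 5), 3× down (reaching 20), left to 19, 2× up (reaching 9), 2× left (reaching 7), down to 12, right to 13 — 13 moves in all.
Check: all required cells visited; 13 ≤ 13 moves.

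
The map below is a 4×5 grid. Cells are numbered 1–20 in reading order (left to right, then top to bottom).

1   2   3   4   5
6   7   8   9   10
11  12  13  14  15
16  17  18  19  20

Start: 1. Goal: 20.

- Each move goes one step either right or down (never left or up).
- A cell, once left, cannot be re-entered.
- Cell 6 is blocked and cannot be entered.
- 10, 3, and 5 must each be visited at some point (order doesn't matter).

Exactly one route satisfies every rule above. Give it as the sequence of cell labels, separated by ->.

1 -> 2 -> 3 -> 4 -> 5 -> 10 -> 15 -> 20

Moves only go right or down, so the column and row indices never decrease.
Route from 1: 4× right (reaching 5), 3× down (reaching 20) — 7 moves in all.
Check: all required cells visited.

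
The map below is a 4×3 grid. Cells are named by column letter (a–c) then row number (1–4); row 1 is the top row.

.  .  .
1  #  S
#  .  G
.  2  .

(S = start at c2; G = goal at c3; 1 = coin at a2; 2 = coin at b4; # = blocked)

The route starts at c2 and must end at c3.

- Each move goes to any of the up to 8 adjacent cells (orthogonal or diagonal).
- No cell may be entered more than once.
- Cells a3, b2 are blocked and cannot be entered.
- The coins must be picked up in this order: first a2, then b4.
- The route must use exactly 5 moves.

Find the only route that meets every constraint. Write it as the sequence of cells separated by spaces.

c2 b1 a2 b3 b4 c3

The waypoints must appear in the order a2, b4, with no cell reused.
Route from c2: up-left 1 to b1, down-left 1 to a2, down-right 1 to b3, down 1 to b4, up-right 1 to c3 — 5 moves in all.
Check: order respected (1 at step 2, 2 at step 4); 5 moves as required.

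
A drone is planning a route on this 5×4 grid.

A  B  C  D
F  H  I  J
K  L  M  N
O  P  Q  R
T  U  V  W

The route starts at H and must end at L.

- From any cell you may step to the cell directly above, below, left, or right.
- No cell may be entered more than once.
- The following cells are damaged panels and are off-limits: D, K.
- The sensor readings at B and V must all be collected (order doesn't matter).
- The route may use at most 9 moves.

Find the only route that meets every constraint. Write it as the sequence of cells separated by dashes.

The 9-move cap with required stops at B, V leaves no slack for detours.
Route from H: up to B, right to C, 4× down (reaching V), left to U, 2× up (reaching L) — 9 moves in all.
Check: all required cells visited; 9 ≤ 9 moves.

H - B - C - I - M - Q - V - U - P - L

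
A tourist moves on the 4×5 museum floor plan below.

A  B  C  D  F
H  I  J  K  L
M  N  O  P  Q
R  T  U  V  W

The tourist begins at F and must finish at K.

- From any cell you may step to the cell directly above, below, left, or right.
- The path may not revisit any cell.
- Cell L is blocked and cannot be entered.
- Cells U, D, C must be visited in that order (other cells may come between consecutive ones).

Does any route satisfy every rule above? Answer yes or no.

Ignoring the required order, 117 revisit-free routes from F to K pass through all of U, D, and C; the waypoint orders that occur are D → C → U (117) — never U → D → C.

no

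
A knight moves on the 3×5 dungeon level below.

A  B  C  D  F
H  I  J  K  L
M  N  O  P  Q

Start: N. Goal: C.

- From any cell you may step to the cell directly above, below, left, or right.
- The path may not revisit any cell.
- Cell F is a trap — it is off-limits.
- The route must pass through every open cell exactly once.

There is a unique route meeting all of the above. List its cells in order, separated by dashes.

Need to visit all 14 open cells exactly once, starting at N and ending at C.
Route from N: left to M, 2× up (reaching A), right to B, down to I, right to J, down to O, 2× right (reaching Q), up to L, left to K, up to D, left to C — 13 moves in all.
Check: all 14 open cells covered.

N - M - H - A - B - I - J - O - P - Q - L - K - D - C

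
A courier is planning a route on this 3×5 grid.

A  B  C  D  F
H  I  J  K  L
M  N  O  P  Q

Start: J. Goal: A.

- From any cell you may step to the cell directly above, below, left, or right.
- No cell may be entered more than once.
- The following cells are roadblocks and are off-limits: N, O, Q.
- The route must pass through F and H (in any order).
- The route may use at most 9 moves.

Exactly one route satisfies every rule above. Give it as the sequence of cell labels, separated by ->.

J -> K -> L -> F -> D -> C -> B -> I -> H -> A

The 9-move cap with required stops at F, H leaves no slack for detours.
Route from J: 2× right (reaching L), up to F, 3× left (reaching B), down to I, left to H, up to A — 9 moves in all.
Check: all required cells visited; 9 ≤ 9 moves.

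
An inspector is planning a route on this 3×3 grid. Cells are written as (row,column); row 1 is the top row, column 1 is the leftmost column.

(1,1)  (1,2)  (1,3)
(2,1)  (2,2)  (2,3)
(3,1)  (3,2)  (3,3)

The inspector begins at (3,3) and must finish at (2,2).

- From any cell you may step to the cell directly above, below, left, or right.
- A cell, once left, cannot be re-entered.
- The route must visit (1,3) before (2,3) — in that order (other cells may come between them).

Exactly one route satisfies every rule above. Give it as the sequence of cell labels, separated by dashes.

(3,3) - (3,2) - (3,1) - (2,1) - (1,1) - (1,2) - (1,3) - (2,3) - (2,2)

The waypoints must appear in the order (1,3), (2,3), with no cell reused.
Route from (3,3): 2× left (reaching (3,1)), 2× up (reaching (1,1)), 2× right (reaching (1,3)), down to (2,3), left to (2,2) — 8 moves in all.
Check: order respected ((1,3) at step 6, (2,3) at step 7).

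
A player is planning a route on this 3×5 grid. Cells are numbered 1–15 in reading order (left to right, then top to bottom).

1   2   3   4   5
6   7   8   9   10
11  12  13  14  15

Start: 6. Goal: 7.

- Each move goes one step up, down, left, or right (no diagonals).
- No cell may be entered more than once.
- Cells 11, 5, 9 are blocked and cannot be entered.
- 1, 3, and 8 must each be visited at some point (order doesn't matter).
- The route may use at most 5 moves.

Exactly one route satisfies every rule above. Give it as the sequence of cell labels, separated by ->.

The budget equals the shortest possible length, so every move has to be on a shortest route through the required cells.
Route from 6: up to 1, 2× right (reaching 3), down to 8, left to 7 — 5 moves in all.
Check: all required cells visited; 5 ≤ 5 moves.

6 -> 1 -> 2 -> 3 -> 8 -> 7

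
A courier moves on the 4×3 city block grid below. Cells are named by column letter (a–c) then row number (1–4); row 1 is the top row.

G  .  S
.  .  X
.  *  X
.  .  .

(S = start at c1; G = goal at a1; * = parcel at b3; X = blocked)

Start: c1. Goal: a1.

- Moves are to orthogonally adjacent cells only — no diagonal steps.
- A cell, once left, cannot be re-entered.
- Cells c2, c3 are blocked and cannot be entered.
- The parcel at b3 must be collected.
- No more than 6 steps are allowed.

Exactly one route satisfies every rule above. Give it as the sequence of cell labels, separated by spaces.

The 6-move cap with required stops at b3 leaves no slack for detours.
Route from c1: left 1 to b1, down 2 to b3, left 1 to a3, up 2 to a1 — 6 moves in all.
Check: all required cells visited; 6 ≤ 6 moves.

c1 b1 b2 b3 a3 a2 a1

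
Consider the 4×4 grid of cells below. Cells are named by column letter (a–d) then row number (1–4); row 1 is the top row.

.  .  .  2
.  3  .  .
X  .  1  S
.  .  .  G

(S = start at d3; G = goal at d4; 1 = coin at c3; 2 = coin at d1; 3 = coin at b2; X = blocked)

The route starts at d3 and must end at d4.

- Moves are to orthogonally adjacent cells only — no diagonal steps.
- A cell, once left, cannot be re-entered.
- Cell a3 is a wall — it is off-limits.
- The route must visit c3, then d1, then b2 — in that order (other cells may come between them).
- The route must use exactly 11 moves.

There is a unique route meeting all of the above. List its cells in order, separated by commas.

d3, c3, c2, d2, d1, c1, b1, b2, b3, b4, c4, d4

The waypoints must appear in the order c3, d1, b2, with no cell reused.
Route from d3: left to c3, up to c2, right to d2, up to d1, 2× left (reaching b1), 3× down (reaching b4), 2× right (reaching d4) — 11 moves in all.
Check: order respected (1 at step 1, 2 at step 4, 3 at step 7); 11 moves as required.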